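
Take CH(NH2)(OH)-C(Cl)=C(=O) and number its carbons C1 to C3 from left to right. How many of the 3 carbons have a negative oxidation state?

Tallying each carbon's bonds:
C1: 1C, 1H, 1O, 1N → 0 − 1 + 1 + 1 = +1
C2: 3C, 1Cl → 0 + 1 = +1
C3: 2C, 2O → 0 + 2 = +2
0 carbons meet the condition.

0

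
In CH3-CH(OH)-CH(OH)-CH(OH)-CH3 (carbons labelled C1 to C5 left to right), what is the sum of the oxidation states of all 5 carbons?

Tallying each carbon's bonds:
C1: 1C, 3H → 0 − 3 = -3
C2: 2C, 1H, 1O → 0 − 1 + 1 = 0
C3: 2C, 1H, 1O → 0 − 1 + 1 = 0
C4: 2C, 1H, 1O → 0 − 1 + 1 = 0
C5: 1C, 3H → 0 − 3 = -3
Sum = -3 + 0 + 0 + 0 − 3 = -6.

-6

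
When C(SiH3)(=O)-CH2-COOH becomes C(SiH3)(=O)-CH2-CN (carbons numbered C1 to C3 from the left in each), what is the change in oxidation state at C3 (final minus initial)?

Before: C3 has 1 bond to C, 3 bonds to O → oxidation state +3.
After: C3 has 1 bond to C, 3 bonds to N → oxidation state +3.
Δ = +3 − (+3) = 0, so no net redox change at C3.

0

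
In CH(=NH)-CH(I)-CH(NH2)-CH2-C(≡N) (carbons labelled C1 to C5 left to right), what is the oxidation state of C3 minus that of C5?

C3: 2C, 1H, 1N → 0 − 1 + 1 = 0
C5: 1C, 3N → 0 + 3 = +3
Difference: 0 − (+3) = -3.

-3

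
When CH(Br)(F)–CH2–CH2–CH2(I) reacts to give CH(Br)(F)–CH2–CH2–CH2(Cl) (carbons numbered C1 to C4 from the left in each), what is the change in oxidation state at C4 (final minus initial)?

Before: C4 has 1 bond to C, 2 bonds to H, 1 bond to I → oxidation state -1.
After: C4 has 1 bond to C, 2 bonds to H, 1 bond to Cl → oxidation state -1.
Δ = -1 − (-1) = 0, so no net redox change at C4.

0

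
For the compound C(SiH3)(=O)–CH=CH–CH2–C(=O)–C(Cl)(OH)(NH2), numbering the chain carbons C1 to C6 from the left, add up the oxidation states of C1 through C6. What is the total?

+2

Count +1 for every bond to an atom more electronegative than carbon and −1 for every bond to one less electronegative; C–C bonds are 0. Tallying each carbon:
C1: 1C, 2O, 1Si → 0 + 2 − 1 = +1
C2: 3C, 1H → 0 − 1 = -1
C3: 3C, 1H → 0 − 1 = -1
C4: 2C, 2H → 0 − 2 = -2
C5: 2C, 2O → 0 + 2 = +2
C6: 1C, 1O, 1N, 1Cl → 0 + 1 + 1 + 1 = +3
Sum = +1 − 1 − 1 − 2 + 2 + 3 = +2.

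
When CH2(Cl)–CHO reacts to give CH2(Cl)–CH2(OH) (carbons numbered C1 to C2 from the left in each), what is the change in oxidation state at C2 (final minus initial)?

Before: C2 has 1 bond to C, 1 bond to H, 2 bonds to O → oxidation state +1.
After: C2 has 1 bond to C, 2 bonds to H, 1 bond to O → oxidation state -1.
Δ = -1 − (+1) = -2, so this is a reduction at C2.

-2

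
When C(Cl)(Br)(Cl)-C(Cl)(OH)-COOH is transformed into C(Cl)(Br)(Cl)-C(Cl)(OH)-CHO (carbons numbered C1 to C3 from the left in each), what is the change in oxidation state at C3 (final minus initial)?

Before: C3 has 1 bond to C, 3 bonds to O → oxidation state +3.
After: C3 has 1 bond to C, 1 bond to H, 2 bonds to O → oxidation state +1.
Δ = +1 − (+3) = -2, so this is a reduction at C3.

-2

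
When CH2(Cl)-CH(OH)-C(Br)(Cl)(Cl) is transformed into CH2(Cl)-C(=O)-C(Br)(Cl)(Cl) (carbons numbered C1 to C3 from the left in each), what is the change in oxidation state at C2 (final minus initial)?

Before: C2 has 2 bonds to C, 1 bond to H, 1 bond to O → oxidation state 0.
After: C2 has 2 bonds to C, 2 bonds to O → oxidation state +2.
Δ = +2 − (0) = +2, so this is an oxidation at C2.

+2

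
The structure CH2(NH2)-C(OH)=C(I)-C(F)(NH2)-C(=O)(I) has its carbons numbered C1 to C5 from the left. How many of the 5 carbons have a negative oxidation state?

Each bond to a more electronegative atom (O, N, halogen) counts +1, each bond to a less electronegative atom (H, metal, B, Si) counts −1, and each C–C bond counts 0. Tallying each carbon:
C1: 1C, 2H, 1N → 0 − 2 + 1 = -1
C2: 3C, 1O → 0 + 1 = +1
C3: 3C, 1I → 0 + 1 = +1
C4: 2C, 1N, 1F → 0 + 1 + 1 = +2
C5: 1C, 2O, 1I → 0 + 2 + 1 = +3
1 carbon (C1) meets the condition.

1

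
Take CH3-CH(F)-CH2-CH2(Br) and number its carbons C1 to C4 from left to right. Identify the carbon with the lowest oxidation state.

Tallying each carbon's bonds:
C1: 1C, 3H → 0 − 3 = -3
C2: 2C, 1H, 1F → 0 − 1 + 1 = 0
C3: 2C, 2H → 0 − 2 = -2
C4: 1C, 2H, 1Br → 0 − 2 + 1 = -1
The most reduced carbon is C1 at -3.

C1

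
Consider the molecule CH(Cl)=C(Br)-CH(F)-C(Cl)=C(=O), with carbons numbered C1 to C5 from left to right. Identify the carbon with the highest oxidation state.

C5

Count +1 for every bond to an atom more electronegative than carbon and −1 for every bond to one less electronegative; C–C bonds are 0. Tallying each carbon:
C1: 2C, 1H, 1Cl → 0 − 1 + 1 = 0
C2: 3C, 1Br → 0 + 1 = +1
C3: 2C, 1H, 1F → 0 − 1 + 1 = 0
C4: 3C, 1Cl → 0 + 1 = +1
C5: 2C, 2O → 0 + 2 = +2
The most oxidised carbon is C5 at +2.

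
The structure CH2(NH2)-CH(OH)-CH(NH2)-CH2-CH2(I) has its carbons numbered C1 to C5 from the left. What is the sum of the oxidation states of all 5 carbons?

-4

Tallying each carbon's bonds:
C1: 1C, 2H, 1N → 0 − 2 + 1 = -1
C2: 2C, 1H, 1O → 0 − 1 + 1 = 0
C3: 2C, 1H, 1N → 0 − 1 + 1 = 0
C4: 2C, 2H → 0 − 2 = -2
C5: 1C, 2H, 1I → 0 − 2 + 1 = -1
Sum = -1 + 0 + 0 − 2 − 1 = -4.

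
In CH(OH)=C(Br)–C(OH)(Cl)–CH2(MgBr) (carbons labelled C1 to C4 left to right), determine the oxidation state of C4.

-3

Each bond to a more electronegative atom (O, N, halogen) counts +1, each bond to a less electronegative atom (H, metal, B, Si) counts −1, and each C–C bond counts 0.
C4 has one bond to C (0), one bond to H (-1), one bond to H (-1), one bond to Mg (-1).
Oxidation state = 0 − 1 − 1 − 1 = -3.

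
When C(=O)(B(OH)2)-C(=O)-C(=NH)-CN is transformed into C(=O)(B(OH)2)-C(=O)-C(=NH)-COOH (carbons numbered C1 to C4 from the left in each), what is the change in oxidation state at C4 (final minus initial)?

0

Before: C4 has 1 bond to C, 3 bonds to N → oxidation state +3.
After: C4 has 1 bond to C, 3 bonds to O → oxidation state +3.
Δ = +3 − (+3) = 0, so no net redox change at C4.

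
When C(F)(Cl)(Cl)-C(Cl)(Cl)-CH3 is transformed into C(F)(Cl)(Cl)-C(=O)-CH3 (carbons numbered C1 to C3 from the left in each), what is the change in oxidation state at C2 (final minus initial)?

Before: C2 has 2 bonds to C, 2 bonds to Cl → oxidation state +2.
After: C2 has 2 bonds to C, 2 bonds to O → oxidation state +2.
Δ = +2 − (+2) = 0, so no net redox change at C2.

0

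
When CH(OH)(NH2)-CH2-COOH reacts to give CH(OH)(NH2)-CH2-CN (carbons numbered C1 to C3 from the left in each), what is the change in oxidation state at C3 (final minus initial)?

0

Before: C3 has 1 bond to C, 3 bonds to O → oxidation state +3.
After: C3 has 1 bond to C, 3 bonds to N → oxidation state +3.
Δ = +3 − (+3) = 0, so no net redox change at C3.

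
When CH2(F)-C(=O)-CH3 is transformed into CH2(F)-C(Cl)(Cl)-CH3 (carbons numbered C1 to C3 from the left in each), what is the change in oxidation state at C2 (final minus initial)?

0

Before: C2 has 2 bonds to C, 2 bonds to O → oxidation state +2.
After: C2 has 2 bonds to C, 2 bonds to Cl → oxidation state +2.
Δ = +2 − (+2) = 0, so no net redox change at C2.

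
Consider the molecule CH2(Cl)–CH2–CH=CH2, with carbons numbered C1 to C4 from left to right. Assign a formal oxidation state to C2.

-2

C2 has one bond to C (0), one bond to C (0), one bond to H (-1), one bond to H (-1).
Oxidation state = 0 + 0 − 1 − 1 = -2.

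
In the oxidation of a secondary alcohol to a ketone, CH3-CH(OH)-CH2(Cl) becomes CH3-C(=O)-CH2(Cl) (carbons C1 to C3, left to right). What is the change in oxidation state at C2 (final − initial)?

Before: C2 has 2 bonds to C, 1 bond to H, 1 bond to O → oxidation state 0.
After: C2 has 2 bonds to C, 2 bonds to O → oxidation state +2.
Δ = +2 − (0) = +2, so this is an oxidation at C2.

+2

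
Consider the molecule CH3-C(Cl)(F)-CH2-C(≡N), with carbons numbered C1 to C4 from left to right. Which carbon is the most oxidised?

C4

Each bond to a more electronegative atom (O, N, halogen) counts +1, each bond to a less electronegative atom (H, metal, B, Si) counts −1, and each C–C bond counts 0. Tallying each carbon:
C1: 1C, 3H → 0 − 3 = -3
C2: 2C, 1F, 1Cl → 0 + 1 + 1 = +2
C3: 2C, 2H → 0 − 2 = -2
C4: 1C, 3N → 0 + 3 = +3
The most oxidised carbon is C4 at +3.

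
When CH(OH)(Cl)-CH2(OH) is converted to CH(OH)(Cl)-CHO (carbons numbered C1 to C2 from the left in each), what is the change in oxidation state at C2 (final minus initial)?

+2

Before: C2 has 1 bond to C, 2 bonds to H, 1 bond to O → oxidation state -1.
After: C2 has 1 bond to C, 1 bond to H, 2 bonds to O → oxidation state +1.
Δ = +1 − (-1) = +2, so this is an oxidation at C2.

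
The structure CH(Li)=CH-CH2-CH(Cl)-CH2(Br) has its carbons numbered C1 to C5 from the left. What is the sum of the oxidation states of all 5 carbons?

-6

Assign +1 per bond to O/N/halogen, −1 per bond to H or an electropositive element, and 0 per bond to carbon. Tallying each carbon:
C1: 2C, 1H, 1Li → 0 − 1 − 1 = -2
C2: 3C, 1H → 0 − 1 = -1
C3: 2C, 2H → 0 − 2 = -2
C4: 2C, 1H, 1Cl → 0 − 1 + 1 = 0
C5: 1C, 2H, 1Br → 0 − 2 + 1 = -1
Sum = -2 − 1 − 2 + 0 − 1 = -6.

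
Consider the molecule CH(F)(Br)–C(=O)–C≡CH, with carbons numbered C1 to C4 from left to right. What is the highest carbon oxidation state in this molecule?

Tallying each carbon's bonds:
C1: 1C, 1H, 1F, 1Br → 0 − 1 + 1 + 1 = +1
C2: 2C, 2O → 0 + 2 = +2
C3: 4C → 0 = 0
C4: 3C, 1H → 0 − 1 = -1
The highest value is +2.

+2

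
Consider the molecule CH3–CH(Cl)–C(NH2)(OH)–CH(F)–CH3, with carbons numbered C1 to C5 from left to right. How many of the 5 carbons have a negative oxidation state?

Tallying each carbon's bonds:
C1: 1C, 3H → 0 − 3 = -3
C2: 2C, 1H, 1Cl → 0 − 1 + 1 = 0
C3: 2C, 1O, 1N → 0 + 1 + 1 = +2
C4: 2C, 1H, 1F → 0 − 1 + 1 = 0
C5: 1C, 3H → 0 − 3 = -3
2 carbons (C1, C5) meet the condition.

2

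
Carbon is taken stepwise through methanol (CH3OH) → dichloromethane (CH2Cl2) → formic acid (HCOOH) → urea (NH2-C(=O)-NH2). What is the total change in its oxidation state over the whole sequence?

Carbon oxidation states along the series — methanol: -2, dichloromethane: 0, formic acid: +2, urea: +4.
Net change = +4 − (-2) = +6.

+6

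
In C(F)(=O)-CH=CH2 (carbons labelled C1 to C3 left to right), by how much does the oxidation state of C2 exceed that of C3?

C2: 3C, 1H → 0 − 1 = -1
C3: 2C, 2H → 0 − 2 = -2
Difference: -1 − (-2) = +1.

+1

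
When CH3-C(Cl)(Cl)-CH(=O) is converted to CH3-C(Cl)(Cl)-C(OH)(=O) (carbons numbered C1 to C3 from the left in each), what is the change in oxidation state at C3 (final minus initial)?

Before: C3 has 1 bond to C, 1 bond to H, 2 bonds to O → oxidation state +1.
After: C3 has 1 bond to C, 3 bonds to O → oxidation state +3.
Δ = +3 − (+1) = +2, so this is an oxidation at C3.

+2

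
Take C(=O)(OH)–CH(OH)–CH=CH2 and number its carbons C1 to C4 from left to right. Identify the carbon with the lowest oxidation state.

C4

Tallying each carbon's bonds:
C1: 1C, 3O → 0 + 3 = +3
C2: 2C, 1H, 1O → 0 − 1 + 1 = 0
C3: 3C, 1H → 0 − 1 = -1
C4: 2C, 2H → 0 − 2 = -2
The most reduced carbon is C4 at -2.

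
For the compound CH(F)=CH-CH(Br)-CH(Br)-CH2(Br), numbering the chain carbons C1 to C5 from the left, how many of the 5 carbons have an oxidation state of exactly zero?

Each bond to a more electronegative atom (O, N, halogen) counts +1, each bond to a less electronegative atom (H, metal, B, Si) counts −1, and each C–C bond counts 0. Tallying each carbon:
C1: 2C, 1H, 1F → 0 − 1 + 1 = 0
C2: 3C, 1H → 0 − 1 = -1
C3: 2C, 1H, 1Br → 0 − 1 + 1 = 0
C4: 2C, 1H, 1Br → 0 − 1 + 1 = 0
C5: 1C, 2H, 1Br → 0 − 2 + 1 = -1
3 carbons (C1, C3, C4) meet the condition.

3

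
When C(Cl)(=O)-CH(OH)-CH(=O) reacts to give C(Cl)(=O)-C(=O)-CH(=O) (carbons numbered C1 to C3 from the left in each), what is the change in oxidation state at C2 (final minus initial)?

+2

Before: C2 has 2 bonds to C, 1 bond to H, 1 bond to O → oxidation state 0.
After: C2 has 2 bonds to C, 2 bonds to O → oxidation state +2.
Δ = +2 − (0) = +2, so this is an oxidation at C2.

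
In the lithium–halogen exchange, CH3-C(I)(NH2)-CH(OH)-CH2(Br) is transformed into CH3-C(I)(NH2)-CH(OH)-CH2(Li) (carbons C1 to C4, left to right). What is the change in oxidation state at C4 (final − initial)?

-2

Before: C4 has 1 bond to C, 2 bonds to H, 1 bond to Br → oxidation state -1.
After: C4 has 1 bond to C, 2 bonds to H, 1 bond to Li → oxidation state -3.
Δ = -3 − (-1) = -2, so this is a reduction at C4.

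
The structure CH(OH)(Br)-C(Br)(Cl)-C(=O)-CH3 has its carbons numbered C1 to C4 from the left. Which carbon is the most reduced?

C4

Tallying each carbon's bonds:
C1: 1C, 1H, 1O, 1Br → 0 − 1 + 1 + 1 = +1
C2: 2C, 1Cl, 1Br → 0 + 1 + 1 = +2
C3: 2C, 2O → 0 + 2 = +2
C4: 1C, 3H → 0 − 3 = -3
The most reduced carbon is C4 at -3.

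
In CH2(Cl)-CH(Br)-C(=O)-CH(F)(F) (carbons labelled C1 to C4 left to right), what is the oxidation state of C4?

Bonds to more-electronegative neighbours contribute +1 each, bonds to H or metals contribute −1 each, and C–C bonds contribute 0.
C4 has one bond to C (0), one bond to F (+1), one bond to H (-1), one bond to F (+1).
Oxidation state = 0 + 1 − 1 + 1 = +1.

+1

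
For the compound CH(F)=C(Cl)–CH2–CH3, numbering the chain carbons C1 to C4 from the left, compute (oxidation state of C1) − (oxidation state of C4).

C1: 2C, 1H, 1F → 0 − 1 + 1 = 0
C4: 1C, 3H → 0 − 3 = -3
Difference: 0 − (-3) = +3.

+3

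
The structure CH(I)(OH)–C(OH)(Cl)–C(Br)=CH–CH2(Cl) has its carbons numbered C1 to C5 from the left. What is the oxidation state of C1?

+1

C1 has one bond to C (0), one bond to I (+1), one bond to H (-1), one bond to O (+1).
Oxidation state = 0 + 1 − 1 + 1 = +1.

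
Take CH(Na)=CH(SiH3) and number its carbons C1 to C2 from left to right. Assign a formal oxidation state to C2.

C2 has a double bond to C (2×0 = 0), one bond to Si (-1), one bond to H (-1).
Oxidation state = 0 − 1 − 1 = -2.

-2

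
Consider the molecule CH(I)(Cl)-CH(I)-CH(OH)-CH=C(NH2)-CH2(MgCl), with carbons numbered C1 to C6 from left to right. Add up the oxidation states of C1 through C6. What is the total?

Each bond to a more electronegative atom (O, N, halogen) counts +1, each bond to a less electronegative atom (H, metal, B, Si) counts −1, and each C–C bond counts 0. Tallying each carbon:
C1: 1C, 1H, 1Cl, 1I → 0 − 1 + 1 + 1 = +1
C2: 2C, 1H, 1I → 0 − 1 + 1 = 0
C3: 2C, 1H, 1O → 0 − 1 + 1 = 0
C4: 3C, 1H → 0 − 1 = -1
C5: 3C, 1N → 0 + 1 = +1
C6: 1C, 2H, 1Mg → 0 − 2 − 1 = -3
Sum = +1 + 0 + 0 − 1 + 1 − 3 = -2.

-2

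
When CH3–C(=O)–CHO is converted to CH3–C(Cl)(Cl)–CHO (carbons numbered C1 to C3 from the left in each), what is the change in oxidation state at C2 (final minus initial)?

Before: C2 has 2 bonds to C, 2 bonds to O → oxidation state +2.
After: C2 has 2 bonds to C, 2 bonds to Cl → oxidation state +2.
Δ = +2 − (+2) = 0, so no net redox change at C2.

0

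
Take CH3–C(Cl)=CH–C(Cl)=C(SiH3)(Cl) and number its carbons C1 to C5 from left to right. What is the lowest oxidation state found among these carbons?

-3

Bonds to more-electronegative neighbours contribute +1 each, bonds to H or metals contribute −1 each, and C–C bonds contribute 0. Tallying each carbon:
C1: 1C, 3H → 0 − 3 = -3
C2: 3C, 1Cl → 0 + 1 = +1
C3: 3C, 1H → 0 − 1 = -1
C4: 3C, 1Cl → 0 + 1 = +1
C5: 2C, 1Cl, 1Si → 0 + 1 − 1 = 0
The lowest value is -3.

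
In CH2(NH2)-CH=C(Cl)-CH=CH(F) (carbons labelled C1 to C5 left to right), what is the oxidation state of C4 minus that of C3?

-2

C4: 3C, 1H → 0 − 1 = -1
C3: 3C, 1Cl → 0 + 1 = +1
Difference: -1 − (+1) = -2.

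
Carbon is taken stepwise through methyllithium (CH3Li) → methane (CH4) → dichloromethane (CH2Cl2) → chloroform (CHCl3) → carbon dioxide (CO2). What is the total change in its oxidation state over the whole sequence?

Carbon oxidation states along the series — methyllithium: -4, methane: -4, dichloromethane: 0, chloroform: +2, carbon dioxide: +4.
Net change = +4 − (-4) = +8.

+8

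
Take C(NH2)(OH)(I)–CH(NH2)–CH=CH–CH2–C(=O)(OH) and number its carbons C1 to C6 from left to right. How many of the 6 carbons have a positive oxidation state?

Tallying each carbon's bonds:
C1: 1C, 1O, 1N, 1I → 0 + 1 + 1 + 1 = +3
C2: 2C, 1H, 1N → 0 − 1 + 1 = 0
C3: 3C, 1H → 0 − 1 = -1
C4: 3C, 1H → 0 − 1 = -1
C5: 2C, 2H → 0 − 2 = -2
C6: 1C, 3O → 0 + 3 = +3
2 carbons (C1, C6) meet the condition.

2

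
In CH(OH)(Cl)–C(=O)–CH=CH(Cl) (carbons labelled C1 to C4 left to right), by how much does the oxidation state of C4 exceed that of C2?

-2

C4: 2C, 1H, 1Cl → 0 − 1 + 1 = 0
C2: 2C, 2O → 0 + 2 = +2
Difference: 0 − (+2) = -2.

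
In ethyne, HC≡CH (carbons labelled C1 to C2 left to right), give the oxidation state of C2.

-1

Bonds to more-electronegative neighbours contribute +1 each, bonds to H or metals contribute −1 each, and C–C bonds contribute 0.
C2 has one bond to H (-1), a triple bond to C (3×0 = 0).
Oxidation state = -1 + 0 = -1.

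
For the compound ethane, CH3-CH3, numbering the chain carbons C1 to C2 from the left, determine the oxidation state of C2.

Each bond to a more electronegative atom (O, N, halogen) counts +1, each bond to a less electronegative atom (H, metal, B, Si) counts −1, and each C–C bond counts 0.
C2 has one bond to H (-1), one bond to H (-1), one bond to H (-1), one bond to C (0).
Oxidation state = -1 − 1 − 1 + 0 = -3.

-3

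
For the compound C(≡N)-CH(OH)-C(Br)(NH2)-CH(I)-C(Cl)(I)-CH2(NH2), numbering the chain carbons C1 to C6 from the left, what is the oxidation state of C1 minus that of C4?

C1: 1C, 3N → 0 + 3 = +3
C4: 2C, 1H, 1I → 0 − 1 + 1 = 0
Difference: +3 − (0) = +3.

+3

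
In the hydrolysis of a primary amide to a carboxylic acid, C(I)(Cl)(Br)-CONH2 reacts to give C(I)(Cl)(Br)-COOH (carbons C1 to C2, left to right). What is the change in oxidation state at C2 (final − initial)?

0

Before: C2 has 1 bond to C, 2 bonds to O, 1 bond to N → oxidation state +3.
After: C2 has 1 bond to C, 3 bonds to O → oxidation state +3.
Δ = +3 − (+3) = 0, so no net redox change at C2.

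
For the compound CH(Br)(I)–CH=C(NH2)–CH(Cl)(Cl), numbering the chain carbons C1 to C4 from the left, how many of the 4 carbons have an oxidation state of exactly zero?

Assign +1 per bond to O/N/halogen, −1 per bond to H or an electropositive element, and 0 per bond to carbon. Tallying each carbon:
C1: 1C, 1H, 1Br, 1I → 0 − 1 + 1 + 1 = +1
C2: 3C, 1H → 0 − 1 = -1
C3: 3C, 1N → 0 + 1 = +1
C4: 1C, 1H, 2Cl → 0 − 1 + 2 = +1
0 carbons meet the condition.

0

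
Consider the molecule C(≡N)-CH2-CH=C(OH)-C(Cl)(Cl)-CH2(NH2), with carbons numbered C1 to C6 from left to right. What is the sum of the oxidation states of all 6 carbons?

+2

Assign +1 per bond to O/N/halogen, −1 per bond to H or an electropositive element, and 0 per bond to carbon. Tallying each carbon:
C1: 1C, 3N → 0 + 3 = +3
C2: 2C, 2H → 0 − 2 = -2
C3: 3C, 1H → 0 − 1 = -1
C4: 3C, 1O → 0 + 1 = +1
C5: 2C, 2Cl → 0 + 2 = +2
C6: 1C, 2H, 1N → 0 − 2 + 1 = -1
Sum = +3 − 2 − 1 + 1 + 2 − 1 = +2.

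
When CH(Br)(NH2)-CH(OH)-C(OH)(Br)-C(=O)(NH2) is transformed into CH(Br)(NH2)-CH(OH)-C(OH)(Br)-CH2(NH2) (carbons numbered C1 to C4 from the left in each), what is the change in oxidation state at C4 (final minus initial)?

-4

Before: C4 has 1 bond to C, 2 bonds to O, 1 bond to N → oxidation state +3.
After: C4 has 1 bond to C, 2 bonds to H, 1 bond to N → oxidation state -1.
Δ = -1 − (+3) = -4, so this is a reduction at C4.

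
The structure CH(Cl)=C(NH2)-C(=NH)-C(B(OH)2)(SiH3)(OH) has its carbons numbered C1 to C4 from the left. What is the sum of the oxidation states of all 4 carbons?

+2

Tallying each carbon's bonds:
C1: 2C, 1H, 1Cl → 0 − 1 + 1 = 0
C2: 3C, 1N → 0 + 1 = +1
C3: 2C, 2N → 0 + 2 = +2
C4: 1C, 1O, 1B, 1Si → 0 + 1 − 1 − 1 = -1
Sum = 0 + 1 + 2 − 1 = +2.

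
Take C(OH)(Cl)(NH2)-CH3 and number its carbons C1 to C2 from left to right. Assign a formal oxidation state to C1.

+3

Assign +1 per bond to O/N/halogen, −1 per bond to H or an electropositive element, and 0 per bond to carbon.
C1 has one bond to C (0), one bond to O (+1), one bond to Cl (+1), one bond to N (+1).
Oxidation state = 0 + 1 + 1 + 1 = +3.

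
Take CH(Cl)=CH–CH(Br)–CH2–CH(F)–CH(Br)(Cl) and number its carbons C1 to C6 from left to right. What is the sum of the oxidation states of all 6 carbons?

-2

Assign +1 per bond to O/N/halogen, −1 per bond to H or an electropositive element, and 0 per bond to carbon. Tallying each carbon:
C1: 2C, 1H, 1Cl → 0 − 1 + 1 = 0
C2: 3C, 1H → 0 − 1 = -1
C3: 2C, 1H, 1Br → 0 − 1 + 1 = 0
C4: 2C, 2H → 0 − 2 = -2
C5: 2C, 1H, 1F → 0 − 1 + 1 = 0
C6: 1C, 1H, 1Cl, 1Br → 0 − 1 + 1 + 1 = +1
Sum = 0 − 1 + 0 − 2 + 0 + 1 = -2.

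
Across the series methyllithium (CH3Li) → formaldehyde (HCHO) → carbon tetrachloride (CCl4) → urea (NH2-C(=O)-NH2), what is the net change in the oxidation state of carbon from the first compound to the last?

Carbon oxidation states along the series — methyllithium: -4, formaldehyde: 0, carbon tetrachloride: +4, urea: +4.
Net change = +4 − (-4) = +8.

+8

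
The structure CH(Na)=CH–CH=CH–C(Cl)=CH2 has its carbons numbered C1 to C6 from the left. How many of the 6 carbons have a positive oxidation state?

Assign +1 per bond to O/N/halogen, −1 per bond to H or an electropositive element, and 0 per bond to carbon. Tallying each carbon:
C1: 2C, 1H, 1Na → 0 − 1 − 1 = -2
C2: 3C, 1H → 0 − 1 = -1
C3: 3C, 1H → 0 − 1 = -1
C4: 3C, 1H → 0 − 1 = -1
C5: 3C, 1Cl → 0 + 1 = +1
C6: 2C, 2H → 0 − 2 = -2
1 carbon (C5) meets the condition.

1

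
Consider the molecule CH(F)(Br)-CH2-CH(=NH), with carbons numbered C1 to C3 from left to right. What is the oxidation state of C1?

+1

Each bond to a more electronegative atom (O, N, halogen) counts +1, each bond to a less electronegative atom (H, metal, B, Si) counts −1, and each C–C bond counts 0.
C1 has one bond to C (0), one bond to F (+1), one bond to H (-1), one bond to Br (+1).
Oxidation state = 0 + 1 − 1 + 1 = +1.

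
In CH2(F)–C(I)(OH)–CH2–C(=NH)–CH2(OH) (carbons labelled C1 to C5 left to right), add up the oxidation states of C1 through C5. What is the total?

0

Assign +1 per bond to O/N/halogen, −1 per bond to H or an electropositive element, and 0 per bond to carbon. Tallying each carbon:
C1: 1C, 2H, 1F → 0 − 2 + 1 = -1
C2: 2C, 1O, 1I → 0 + 1 + 1 = +2
C3: 2C, 2H → 0 − 2 = -2
C4: 2C, 2N → 0 + 2 = +2
C5: 1C, 2H, 1O → 0 − 2 + 1 = -1
Sum = -1 + 2 − 2 + 2 − 1 = 0.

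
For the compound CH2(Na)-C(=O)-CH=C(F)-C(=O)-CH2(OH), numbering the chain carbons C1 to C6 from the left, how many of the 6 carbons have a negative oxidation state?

3

Tallying each carbon's bonds:
C1: 1C, 2H, 1Na → 0 − 2 − 1 = -3
C2: 2C, 2O → 0 + 2 = +2
C3: 3C, 1H → 0 − 1 = -1
C4: 3C, 1F → 0 + 1 = +1
C5: 2C, 2O → 0 + 2 = +2
C6: 1C, 2H, 1O → 0 − 2 + 1 = -1
3 carbons (C1, C3, C6) meet the condition.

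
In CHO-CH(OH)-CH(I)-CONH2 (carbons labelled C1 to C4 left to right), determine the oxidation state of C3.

0

Assign +1 per bond to O/N/halogen, −1 per bond to H or an electropositive element, and 0 per bond to carbon.
C3 has one bond to C (0), one bond to C (0), one bond to H (-1), one bond to I (+1).
Oxidation state = 0 + 0 − 1 + 1 = 0.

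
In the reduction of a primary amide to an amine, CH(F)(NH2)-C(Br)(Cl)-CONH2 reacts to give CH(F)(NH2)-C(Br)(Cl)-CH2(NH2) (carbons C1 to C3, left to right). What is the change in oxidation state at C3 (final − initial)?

-4

Before: C3 has 1 bond to C, 2 bonds to O, 1 bond to N → oxidation state +3.
After: C3 has 1 bond to C, 2 bonds to H, 1 bond to N → oxidation state -1.
Δ = -1 − (+3) = -4, so this is a reduction at C3.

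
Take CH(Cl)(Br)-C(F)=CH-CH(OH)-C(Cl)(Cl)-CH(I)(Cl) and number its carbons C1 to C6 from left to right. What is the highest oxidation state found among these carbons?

+2

Tallying each carbon's bonds:
C1: 1C, 1H, 1Cl, 1Br → 0 − 1 + 1 + 1 = +1
C2: 3C, 1F → 0 + 1 = +1
C3: 3C, 1H → 0 − 1 = -1
C4: 2C, 1H, 1O → 0 − 1 + 1 = 0
C5: 2C, 2Cl → 0 + 2 = +2
C6: 1C, 1H, 1Cl, 1I → 0 − 1 + 1 + 1 = +1
The highest value is +2.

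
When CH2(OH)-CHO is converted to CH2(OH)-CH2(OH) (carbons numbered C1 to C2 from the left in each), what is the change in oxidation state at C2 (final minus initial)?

-2

Before: C2 has 1 bond to C, 1 bond to H, 2 bonds to O → oxidation state +1.
After: C2 has 1 bond to C, 2 bonds to H, 1 bond to O → oxidation state -1.
Δ = -1 − (+1) = -2, so this is a reduction at C2.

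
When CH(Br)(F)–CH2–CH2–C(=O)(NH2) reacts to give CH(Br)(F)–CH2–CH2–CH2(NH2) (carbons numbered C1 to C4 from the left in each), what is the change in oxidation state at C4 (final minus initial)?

-4

Before: C4 has 1 bond to C, 2 bonds to O, 1 bond to N → oxidation state +3.
After: C4 has 1 bond to C, 2 bonds to H, 1 bond to N → oxidation state -1.
Δ = -1 − (+3) = -4, so this is a reduction at C4.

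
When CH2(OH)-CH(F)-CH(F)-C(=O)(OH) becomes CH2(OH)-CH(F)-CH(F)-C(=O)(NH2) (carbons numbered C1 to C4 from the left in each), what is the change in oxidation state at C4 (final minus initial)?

Before: C4 has 1 bond to C, 3 bonds to O → oxidation state +3.
After: C4 has 1 bond to C, 2 bonds to O, 1 bond to N → oxidation state +3.
Δ = +3 − (+3) = 0, so no net redox change at C4.

0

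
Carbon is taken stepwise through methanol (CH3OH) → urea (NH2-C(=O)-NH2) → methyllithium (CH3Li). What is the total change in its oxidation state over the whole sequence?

-2

Carbon oxidation states along the series — methanol: -2, urea: +4, methyllithium: -4.
Net change = -4 − (-2) = -2.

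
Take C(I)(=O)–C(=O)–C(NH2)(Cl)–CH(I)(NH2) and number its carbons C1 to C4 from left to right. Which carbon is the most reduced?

C4

Each bond to a more electronegative atom (O, N, halogen) counts +1, each bond to a less electronegative atom (H, metal, B, Si) counts −1, and each C–C bond counts 0. Tallying each carbon:
C1: 1C, 2O, 1I → 0 + 2 + 1 = +3
C2: 2C, 2O → 0 + 2 = +2
C3: 2C, 1N, 1Cl → 0 + 1 + 1 = +2
C4: 1C, 1H, 1N, 1I → 0 − 1 + 1 + 1 = +1
The most reduced carbon is C4 at +1.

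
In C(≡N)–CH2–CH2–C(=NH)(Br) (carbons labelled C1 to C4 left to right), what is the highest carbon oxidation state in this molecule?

+3

Tallying each carbon's bonds:
C1: 1C, 3N → 0 + 3 = +3
C2: 2C, 2H → 0 − 2 = -2
C3: 2C, 2H → 0 − 2 = -2
C4: 1C, 2N, 1Br → 0 + 2 + 1 = +3
The highest value is +3.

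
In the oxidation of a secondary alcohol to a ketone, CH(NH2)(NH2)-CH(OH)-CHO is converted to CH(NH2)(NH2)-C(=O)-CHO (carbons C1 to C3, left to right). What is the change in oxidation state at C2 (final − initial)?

Before: C2 has 2 bonds to C, 1 bond to H, 1 bond to O → oxidation state 0.
After: C2 has 2 bonds to C, 2 bonds to O → oxidation state +2.
Δ = +2 − (0) = +2, so this is an oxidation at C2.

+2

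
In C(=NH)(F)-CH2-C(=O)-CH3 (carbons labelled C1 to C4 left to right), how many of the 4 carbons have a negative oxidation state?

2

Count +1 for every bond to an atom more electronegative than carbon and −1 for every bond to one less electronegative; C–C bonds are 0. Tallying each carbon:
C1: 1C, 2N, 1F → 0 + 2 + 1 = +3
C2: 2C, 2H → 0 − 2 = -2
C3: 2C, 2O → 0 + 2 = +2
C4: 1C, 3H → 0 − 3 = -3
2 carbons (C2, C4) meet the condition.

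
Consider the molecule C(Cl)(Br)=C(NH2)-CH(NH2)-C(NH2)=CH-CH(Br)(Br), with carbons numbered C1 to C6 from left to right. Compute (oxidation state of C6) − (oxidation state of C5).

+2

C6: 1C, 1H, 2Br → 0 − 1 + 2 = +1
C5: 3C, 1H → 0 − 1 = -1
Difference: +1 − (-1) = +2.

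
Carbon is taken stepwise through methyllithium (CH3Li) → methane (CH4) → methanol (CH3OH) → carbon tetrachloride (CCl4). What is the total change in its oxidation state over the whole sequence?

+8

Carbon oxidation states along the series — methyllithium: -4, methane: -4, methanol: -2, carbon tetrachloride: +4.
Net change = +4 − (-4) = +8.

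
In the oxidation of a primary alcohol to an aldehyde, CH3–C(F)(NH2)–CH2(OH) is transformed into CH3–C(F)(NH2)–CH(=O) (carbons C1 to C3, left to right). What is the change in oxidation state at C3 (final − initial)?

+2

Before: C3 has 1 bond to C, 2 bonds to H, 1 bond to O → oxidation state -1.
After: C3 has 1 bond to C, 1 bond to H, 2 bonds to O → oxidation state +1.
Δ = +1 − (-1) = +2, so this is an oxidation at C3.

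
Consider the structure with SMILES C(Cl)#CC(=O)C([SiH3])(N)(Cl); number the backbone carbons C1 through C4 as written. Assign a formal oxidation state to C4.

+1

Assign +1 per bond to O/N/halogen, −1 per bond to H or an electropositive element, and 0 per bond to carbon.
C4 has one bond to C (0), one bond to Si (-1), one bond to N (+1), one bond to Cl (+1).
Oxidation state = 0 − 1 + 1 + 1 = +1.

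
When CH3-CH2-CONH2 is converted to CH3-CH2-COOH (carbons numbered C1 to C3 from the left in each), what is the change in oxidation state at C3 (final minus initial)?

0

Before: C3 has 1 bond to C, 2 bonds to O, 1 bond to N → oxidation state +3.
After: C3 has 1 bond to C, 3 bonds to O → oxidation state +3.
Δ = +3 − (+3) = 0, so no net redox change at C3.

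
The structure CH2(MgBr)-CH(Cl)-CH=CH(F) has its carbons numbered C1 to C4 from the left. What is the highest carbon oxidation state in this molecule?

0

Tallying each carbon's bonds:
C1: 1C, 2H, 1Mg → 0 − 2 − 1 = -3
C2: 2C, 1H, 1Cl → 0 − 1 + 1 = 0
C3: 3C, 1H → 0 − 1 = -1
C4: 2C, 1H, 1F → 0 − 1 + 1 = 0
The highest value is 0.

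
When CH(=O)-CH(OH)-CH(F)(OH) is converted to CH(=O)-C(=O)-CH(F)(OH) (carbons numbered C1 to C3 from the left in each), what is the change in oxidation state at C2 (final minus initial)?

+2

Before: C2 has 2 bonds to C, 1 bond to H, 1 bond to O → oxidation state 0.
After: C2 has 2 bonds to C, 2 bonds to O → oxidation state +2.
Δ = +2 − (0) = +2, so this is an oxidation at C2.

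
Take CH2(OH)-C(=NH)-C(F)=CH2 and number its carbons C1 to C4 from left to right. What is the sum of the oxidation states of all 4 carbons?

0

Tallying each carbon's bonds:
C1: 1C, 2H, 1O → 0 − 2 + 1 = -1
C2: 2C, 2N → 0 + 2 = +2
C3: 3C, 1F → 0 + 1 = +1
C4: 2C, 2H → 0 − 2 = -2
Sum = -1 + 2 + 1 − 2 = 0.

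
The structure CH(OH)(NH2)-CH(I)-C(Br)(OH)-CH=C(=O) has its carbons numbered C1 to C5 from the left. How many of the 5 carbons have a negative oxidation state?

Each bond to a more electronegative atom (O, N, halogen) counts +1, each bond to a less electronegative atom (H, metal, B, Si) counts −1, and each C–C bond counts 0. Tallying each carbon:
C1: 1C, 1H, 1O, 1N → 0 − 1 + 1 + 1 = +1
C2: 2C, 1H, 1I → 0 − 1 + 1 = 0
C3: 2C, 1O, 1Br → 0 + 1 + 1 = +2
C4: 3C, 1H → 0 − 1 = -1
C5: 2C, 2O → 0 + 2 = +2
1 carbon (C4) meets the condition.

1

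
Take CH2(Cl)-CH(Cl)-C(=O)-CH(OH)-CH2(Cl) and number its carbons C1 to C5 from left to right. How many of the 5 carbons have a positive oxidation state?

Count +1 for every bond to an atom more electronegative than carbon and −1 for every bond to one less electronegative; C–C bonds are 0. Tallying each carbon:
C1: 1C, 2H, 1Cl → 0 − 2 + 1 = -1
C2: 2C, 1H, 1Cl → 0 − 1 + 1 = 0
C3: 2C, 2O → 0 + 2 = +2
C4: 2C, 1H, 1O → 0 − 1 + 1 = 0
C5: 1C, 2H, 1Cl → 0 − 2 + 1 = -1
1 carbon (C3) meets the condition.

1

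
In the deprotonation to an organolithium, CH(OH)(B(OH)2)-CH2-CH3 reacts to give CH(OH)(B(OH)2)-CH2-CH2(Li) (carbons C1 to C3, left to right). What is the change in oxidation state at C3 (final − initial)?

Before: C3 has 1 bond to C, 3 bonds to H → oxidation state -3.
After: C3 has 1 bond to C, 2 bonds to H, 1 bond to Li → oxidation state -3.
Δ = -3 − (-3) = 0, so no net redox change at C3.

0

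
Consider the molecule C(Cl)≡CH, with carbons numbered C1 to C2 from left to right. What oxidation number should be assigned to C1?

+1

Assign +1 per bond to O/N/halogen, −1 per bond to H or an electropositive element, and 0 per bond to carbon.
C1 has a triple bond to C (3×0 = 0), one bond to Cl (+1).
Oxidation state = 0 + 1 = +1.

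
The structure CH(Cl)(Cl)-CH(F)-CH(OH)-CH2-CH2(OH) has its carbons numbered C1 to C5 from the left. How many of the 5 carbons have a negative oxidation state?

Each bond to a more electronegative atom (O, N, halogen) counts +1, each bond to a less electronegative atom (H, metal, B, Si) counts −1, and each C–C bond counts 0. Tallying each carbon:
C1: 1C, 1H, 2Cl → 0 − 1 + 2 = +1
C2: 2C, 1H, 1F → 0 − 1 + 1 = 0
C3: 2C, 1H, 1O → 0 − 1 + 1 = 0
C4: 2C, 2H → 0 − 2 = -2
C5: 1C, 2H, 1O → 0 − 2 + 1 = -1
2 carbons (C4, C5) meet the condition.

2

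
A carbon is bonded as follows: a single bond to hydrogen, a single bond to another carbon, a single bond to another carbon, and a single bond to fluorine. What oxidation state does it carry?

0

The carbon has one bond to C (0), one bond to C (0), one bond to F (+1), one bond to H (-1).
Oxidation state = 0 + 0 + 1 − 1 = 0.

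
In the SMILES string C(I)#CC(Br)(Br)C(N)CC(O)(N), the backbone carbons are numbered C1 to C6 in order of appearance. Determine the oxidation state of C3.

+2

C3 has one bond to C (0), one bond to C (0), one bond to Br (+1), one bond to Br (+1).
Oxidation state = 0 + 0 + 1 + 1 = +2.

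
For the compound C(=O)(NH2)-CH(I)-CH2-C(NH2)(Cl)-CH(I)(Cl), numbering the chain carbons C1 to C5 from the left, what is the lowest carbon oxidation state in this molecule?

-2

Assign +1 per bond to O/N/halogen, −1 per bond to H or an electropositive element, and 0 per bond to carbon. Tallying each carbon:
C1: 1C, 2O, 1N → 0 + 2 + 1 = +3
C2: 2C, 1H, 1I → 0 − 1 + 1 = 0
C3: 2C, 2H → 0 − 2 = -2
C4: 2C, 1N, 1Cl → 0 + 1 + 1 = +2
C5: 1C, 1H, 1Cl, 1I → 0 − 1 + 1 + 1 = +1
The lowest value is -2.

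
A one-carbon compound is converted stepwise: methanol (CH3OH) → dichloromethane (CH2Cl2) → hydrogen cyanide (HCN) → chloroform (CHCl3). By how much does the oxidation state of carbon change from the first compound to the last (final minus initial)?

+4

Carbon oxidation states along the series — methanol: -2, dichloromethane: 0, hydrogen cyanide: +2, chloroform: +2.
Net change = +2 − (-2) = +4.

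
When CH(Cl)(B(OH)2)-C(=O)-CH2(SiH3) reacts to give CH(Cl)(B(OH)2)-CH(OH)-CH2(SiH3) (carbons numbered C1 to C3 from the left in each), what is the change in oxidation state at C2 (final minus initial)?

-2

Before: C2 has 2 bonds to C, 2 bonds to O → oxidation state +2.
After: C2 has 2 bonds to C, 1 bond to H, 1 bond to O → oxidation state 0.
Δ = 0 − (+2) = -2, so this is a reduction at C2.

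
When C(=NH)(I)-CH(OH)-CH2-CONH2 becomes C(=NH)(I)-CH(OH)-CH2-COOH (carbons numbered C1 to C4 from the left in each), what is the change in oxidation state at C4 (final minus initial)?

Before: C4 has 1 bond to C, 2 bonds to O, 1 bond to N → oxidation state +3.
After: C4 has 1 bond to C, 3 bonds to O → oxidation state +3.
Δ = +3 − (+3) = 0, so no net redox change at C4.

0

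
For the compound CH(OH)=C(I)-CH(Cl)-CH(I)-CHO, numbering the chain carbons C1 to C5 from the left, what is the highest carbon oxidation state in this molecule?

+1

Tallying each carbon's bonds:
C1: 2C, 1H, 1O → 0 − 1 + 1 = 0
C2: 3C, 1I → 0 + 1 = +1
C3: 2C, 1H, 1Cl → 0 − 1 + 1 = 0
C4: 2C, 1H, 1I → 0 − 1 + 1 = 0
C5: 1C, 1H, 2O → 0 − 1 + 2 = +1
The highest value is +1.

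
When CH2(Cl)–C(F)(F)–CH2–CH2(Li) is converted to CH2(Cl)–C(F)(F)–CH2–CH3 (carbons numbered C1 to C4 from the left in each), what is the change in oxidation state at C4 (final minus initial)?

0

Before: C4 has 1 bond to C, 2 bonds to H, 1 bond to Li → oxidation state -3.
After: C4 has 1 bond to C, 3 bonds to H → oxidation state -3.
Δ = -3 − (-3) = 0, so no net redox change at C4.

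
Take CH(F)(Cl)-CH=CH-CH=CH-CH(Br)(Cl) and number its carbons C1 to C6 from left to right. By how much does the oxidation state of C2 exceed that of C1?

C2: 3C, 1H → 0 − 1 = -1
C1: 1C, 1H, 1F, 1Cl → 0 − 1 + 1 + 1 = +1
Difference: -1 − (+1) = -2.

-2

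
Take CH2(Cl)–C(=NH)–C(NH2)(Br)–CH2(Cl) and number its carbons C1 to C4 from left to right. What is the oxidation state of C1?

C1 has one bond to C (0), one bond to H (-1), one bond to H (-1), one bond to Cl (+1).
Oxidation state = 0 − 1 − 1 + 1 = -1.

-1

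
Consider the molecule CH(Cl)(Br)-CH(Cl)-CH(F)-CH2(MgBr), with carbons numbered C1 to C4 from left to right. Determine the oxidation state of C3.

C3 has one bond to C (0), one bond to C (0), one bond to H (-1), one bond to F (+1).
Oxidation state = 0 + 0 − 1 + 1 = 0.

0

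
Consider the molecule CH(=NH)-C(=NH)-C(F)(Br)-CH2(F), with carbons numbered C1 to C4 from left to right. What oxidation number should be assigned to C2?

+2

C2 has one bond to C (0), one bond to C (0), a double bond to N (2×+1 = +2).
Oxidation state = 0 + 0 + 2 = +2.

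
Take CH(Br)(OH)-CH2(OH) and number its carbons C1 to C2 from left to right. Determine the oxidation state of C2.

Each bond to a more electronegative atom (O, N, halogen) counts +1, each bond to a less electronegative atom (H, metal, B, Si) counts −1, and each C–C bond counts 0.
C2 has one bond to C (0), one bond to H (-1), one bond to H (-1), one bond to O (+1).
Oxidation state = 0 − 1 − 1 + 1 = -1.

-1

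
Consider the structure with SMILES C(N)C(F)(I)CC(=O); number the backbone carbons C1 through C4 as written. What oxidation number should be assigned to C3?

-2

Each bond to a more electronegative atom (O, N, halogen) counts +1, each bond to a less electronegative atom (H, metal, B, Si) counts −1, and each C–C bond counts 0.
C3 has one bond to C (0), one bond to C (0), one bond to H (-1), one bond to H (-1).
Oxidation state = 0 + 0 − 1 − 1 = -2.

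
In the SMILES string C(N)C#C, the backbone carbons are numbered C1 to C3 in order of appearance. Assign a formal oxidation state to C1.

C1 has one bond to C (0), one bond to H (-1), one bond to H (-1), one bond to N (+1).
Oxidation state = 0 − 1 − 1 + 1 = -1.

-1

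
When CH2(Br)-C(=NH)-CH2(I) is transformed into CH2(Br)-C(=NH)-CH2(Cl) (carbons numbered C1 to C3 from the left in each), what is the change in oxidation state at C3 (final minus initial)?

0

Before: C3 has 1 bond to C, 2 bonds to H, 1 bond to I → oxidation state -1.
After: C3 has 1 bond to C, 2 bonds to H, 1 bond to Cl → oxidation state -1.
Δ = -1 − (-1) = 0, so no net redox change at C3.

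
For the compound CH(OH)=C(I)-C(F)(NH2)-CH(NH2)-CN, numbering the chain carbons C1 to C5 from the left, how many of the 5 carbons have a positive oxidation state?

3

Each bond to a more electronegative atom (O, N, halogen) counts +1, each bond to a less electronegative atom (H, metal, B, Si) counts −1, and each C–C bond counts 0. Tallying each carbon:
C1: 2C, 1H, 1O → 0 − 1 + 1 = 0
C2: 3C, 1I → 0 + 1 = +1
C3: 2C, 1N, 1F → 0 + 1 + 1 = +2
C4: 2C, 1H, 1N → 0 − 1 + 1 = 0
C5: 1C, 3N → 0 + 3 = +3
3 carbons (C2, C3, C5) meet the condition.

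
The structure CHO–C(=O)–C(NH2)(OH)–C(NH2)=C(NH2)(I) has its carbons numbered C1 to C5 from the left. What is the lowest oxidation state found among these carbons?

Tallying each carbon's bonds:
C1: 1C, 1H, 2O → 0 − 1 + 2 = +1
C2: 2C, 2O → 0 + 2 = +2
C3: 2C, 1O, 1N → 0 + 1 + 1 = +2
C4: 3C, 1N → 0 + 1 = +1
C5: 2C, 1N, 1I → 0 + 1 + 1 = +2
The lowest value is +1.

+1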